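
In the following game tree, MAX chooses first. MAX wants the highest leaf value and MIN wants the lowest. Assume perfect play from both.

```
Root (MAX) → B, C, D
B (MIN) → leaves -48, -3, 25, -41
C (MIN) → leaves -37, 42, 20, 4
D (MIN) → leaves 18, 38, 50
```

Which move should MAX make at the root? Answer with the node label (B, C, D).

B (MIN): min(-48, -3, 25, -41) = -48
C (MIN): min(-37, 42, 20, 4) = -37
D (MIN): min(18, 38, 50) = 18
Root (MAX): max(-48, -37, 18) = 18
MAX picks the child with the highest value: D (value 18).

D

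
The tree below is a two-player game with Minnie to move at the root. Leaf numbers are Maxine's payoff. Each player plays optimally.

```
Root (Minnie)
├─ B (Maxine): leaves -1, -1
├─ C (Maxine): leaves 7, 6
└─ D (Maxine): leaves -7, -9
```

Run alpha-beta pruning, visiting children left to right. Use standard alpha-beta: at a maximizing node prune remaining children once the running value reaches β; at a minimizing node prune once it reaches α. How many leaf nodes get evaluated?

B [α=-∞,β=+∞]: v=-1
C [α=-∞,β=-1]: v=7 after child 1 ≥ β → β-cutoff, skip 1
D [α=-∞,β=-1]: v=-7
Root [α=-∞,β=+∞]: v=-7
Leaves evaluated: 5 of 6.

5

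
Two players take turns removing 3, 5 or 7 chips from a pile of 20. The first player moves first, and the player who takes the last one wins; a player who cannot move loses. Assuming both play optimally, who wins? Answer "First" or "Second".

Compute winning (W) and losing (L) positions by backward induction:
i:   0  1  2  3  4  5  6  7  8  9 10 11 12 13 14 15 16 17 18 19 20
     L  L  L  W  W  W  W  W  W  W  L  L  L  W  W  W  W  W  W  W  L
Position 20 is L, so the second player wins.

Second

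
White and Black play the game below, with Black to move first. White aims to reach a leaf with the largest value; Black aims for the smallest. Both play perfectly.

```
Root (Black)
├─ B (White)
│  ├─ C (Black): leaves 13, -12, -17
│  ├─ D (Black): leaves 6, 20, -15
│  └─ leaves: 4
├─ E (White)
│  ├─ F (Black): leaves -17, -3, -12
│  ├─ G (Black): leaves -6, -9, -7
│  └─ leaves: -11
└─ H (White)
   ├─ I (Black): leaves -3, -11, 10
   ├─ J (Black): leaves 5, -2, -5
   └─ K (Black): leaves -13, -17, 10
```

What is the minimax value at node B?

4

C: min(13, -12, -17) = -17
D: min(6, 20, -15) = -15
B: max(-17, -15, 4) = 4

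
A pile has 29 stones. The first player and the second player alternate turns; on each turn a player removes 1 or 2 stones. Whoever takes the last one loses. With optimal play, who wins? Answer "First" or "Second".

Positions where the player to move wins (W) vs loses (L):
i:   0  1  2  3  4  5  6  7  8  9 10 11 12 13 14 15 16 17 18 19 20 21 22 23 24 25 26 27 28 29
     W  L  W  W  L  W  W  L  W  W  L  W  W  L  W  W  L  W  W  L  W  W  L  W  W  L  W  W  L  W
Position 29 is W, so the first player wins.

First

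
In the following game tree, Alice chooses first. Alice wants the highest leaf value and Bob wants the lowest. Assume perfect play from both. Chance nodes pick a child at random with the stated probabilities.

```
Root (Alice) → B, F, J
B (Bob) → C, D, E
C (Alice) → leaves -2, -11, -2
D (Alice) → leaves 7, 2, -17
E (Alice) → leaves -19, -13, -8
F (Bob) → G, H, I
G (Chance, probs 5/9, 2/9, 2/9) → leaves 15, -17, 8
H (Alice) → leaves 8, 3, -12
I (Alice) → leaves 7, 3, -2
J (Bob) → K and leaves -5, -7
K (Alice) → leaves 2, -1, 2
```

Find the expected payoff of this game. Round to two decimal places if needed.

6.33

C (Alice): max(-2, -11, -2) = -2
D (Alice): max(7, 2, -17) = 7
E (Alice): max(-19, -13, -8) = -8
B (Bob): min(-2, 7, -8) = -8
G (Chance): 5/9·15 + 2/9·-17 + 2/9·8 = 6.33
H (Alice): max(8, 3, -12) = 8
I (Alice): max(7, 3, -2) = 7
F (Bob): min(6.33, 8, 7) = 6.33
K (Alice): max(2, -1, 2) = 2
J (Bob): min(2, -5, -7) = -7
Root (Alice): max(-8, 6.33, -7) = 6.33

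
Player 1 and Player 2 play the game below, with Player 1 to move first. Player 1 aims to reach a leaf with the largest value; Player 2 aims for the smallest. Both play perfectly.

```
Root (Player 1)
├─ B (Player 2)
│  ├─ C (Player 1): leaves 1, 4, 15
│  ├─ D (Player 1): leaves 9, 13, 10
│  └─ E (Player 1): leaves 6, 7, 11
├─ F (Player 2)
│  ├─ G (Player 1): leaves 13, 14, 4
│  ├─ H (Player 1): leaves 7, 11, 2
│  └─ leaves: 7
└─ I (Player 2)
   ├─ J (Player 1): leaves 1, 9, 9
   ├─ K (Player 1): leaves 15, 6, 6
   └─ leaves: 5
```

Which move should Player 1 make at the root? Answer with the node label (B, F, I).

B

C (Player 1): max(1, 4, 15) = 15
D (Player 1): max(9, 13, 10) = 13
E (Player 1): max(6, 7, 11) = 11
B (Player 2): min(15, 13, 11) = 11
G (Player 1): max(13, 14, 4) = 14
H (Player 1): max(7, 11, 2) = 11
F (Player 2): min(14, 11, 7) = 7
J (Player 1): max(1, 9, 9) = 9
K (Player 1): max(15, 6, 6) = 15
I (Player 2): min(9, 15, 5) = 5
Root (Player 1): max(11, 7, 5) = 11
Player 1 picks the child with the highest value: B (value 11).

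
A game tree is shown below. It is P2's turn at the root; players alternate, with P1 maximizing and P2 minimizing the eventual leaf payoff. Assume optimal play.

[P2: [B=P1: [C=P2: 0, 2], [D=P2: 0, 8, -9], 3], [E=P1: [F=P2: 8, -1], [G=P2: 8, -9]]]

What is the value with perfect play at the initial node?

-1

C (P2): min(0, 2) = 0
D (P2): min(0, 8, -9) = -9
B (P1): max(0, -9, 3) = 3
F (P2): min(8, -1) = -1
G (P2): min(8, -9) = -9
E (P1): max(-1, -9) = -1
Root (P2): min(3, -1) = -1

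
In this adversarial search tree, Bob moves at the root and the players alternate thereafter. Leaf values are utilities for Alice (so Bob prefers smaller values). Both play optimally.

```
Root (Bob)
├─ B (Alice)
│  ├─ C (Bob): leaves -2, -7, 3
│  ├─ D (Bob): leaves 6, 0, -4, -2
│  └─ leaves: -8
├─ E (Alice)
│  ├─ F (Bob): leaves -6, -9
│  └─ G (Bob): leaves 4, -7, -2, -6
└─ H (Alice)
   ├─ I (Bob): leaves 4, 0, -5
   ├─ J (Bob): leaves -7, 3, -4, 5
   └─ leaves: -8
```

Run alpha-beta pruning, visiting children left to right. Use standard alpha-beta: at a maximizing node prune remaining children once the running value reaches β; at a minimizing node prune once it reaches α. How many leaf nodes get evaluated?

17

C [α=-∞,β=+∞]: v=-7
D [α=-7,β=+∞]: v=-4
B [α=-∞,β=+∞]: v=-4
F [α=-∞,β=-4]: v=-9
G [α=-9,β=-4]: v=-7
E [α=-∞,β=-4]: v=-7
I [α=-∞,β=-7]: v=-5
H [α=-∞,β=-7]: v=-5 after child 1 ≥ β → β-cutoff, skip 2
Root [α=-∞,β=+∞]: v=-7
Leaves evaluated: 17 of 22.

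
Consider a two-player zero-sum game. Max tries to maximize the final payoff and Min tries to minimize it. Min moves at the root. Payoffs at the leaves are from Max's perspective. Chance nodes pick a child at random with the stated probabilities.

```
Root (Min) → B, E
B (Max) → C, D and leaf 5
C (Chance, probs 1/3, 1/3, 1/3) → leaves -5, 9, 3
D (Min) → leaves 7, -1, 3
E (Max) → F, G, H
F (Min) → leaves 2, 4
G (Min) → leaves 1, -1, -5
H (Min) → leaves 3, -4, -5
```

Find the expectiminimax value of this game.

2

C (Chance): 1/3·-5 + 1/3·9 + 1/3·3 = 2.33
D (Min): min(7, -1, 3) = -1
B (Max): max(2.33, -1, 5) = 5
F (Min): min(2, 4) = 2
G (Min): min(1, -1, -5) = -5
H (Min): min(3, -4, -5) = -5
E (Max): max(2, -5, -5) = 2
Root (Min): min(5, 2) = 2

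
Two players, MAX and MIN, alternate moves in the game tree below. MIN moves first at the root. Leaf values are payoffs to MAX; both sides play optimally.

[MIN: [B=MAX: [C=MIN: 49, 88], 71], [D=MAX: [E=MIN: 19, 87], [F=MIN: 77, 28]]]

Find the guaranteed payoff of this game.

28

C (MIN): min(49, 88) = 49
B (MAX): max(49, 71) = 71
E (MIN): min(19, 87) = 19
F (MIN): min(77, 28) = 28
D (MAX): max(19, 28) = 28
Root (MIN): min(71, 28) = 28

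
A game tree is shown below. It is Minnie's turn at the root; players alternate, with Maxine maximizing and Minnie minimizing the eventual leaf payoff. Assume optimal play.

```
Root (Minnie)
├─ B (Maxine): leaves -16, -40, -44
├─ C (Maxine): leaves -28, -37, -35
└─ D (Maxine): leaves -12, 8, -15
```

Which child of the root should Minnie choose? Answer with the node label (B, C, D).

B (Maxine): max(-16, -40, -44) = -16
C (Maxine): max(-28, -37, -35) = -28
D (Maxine): max(-12, 8, -15) = 8
Root (Minnie): min(-16, -28, 8) = -28
Minnie picks the child with the lowest value: C (value -28).

C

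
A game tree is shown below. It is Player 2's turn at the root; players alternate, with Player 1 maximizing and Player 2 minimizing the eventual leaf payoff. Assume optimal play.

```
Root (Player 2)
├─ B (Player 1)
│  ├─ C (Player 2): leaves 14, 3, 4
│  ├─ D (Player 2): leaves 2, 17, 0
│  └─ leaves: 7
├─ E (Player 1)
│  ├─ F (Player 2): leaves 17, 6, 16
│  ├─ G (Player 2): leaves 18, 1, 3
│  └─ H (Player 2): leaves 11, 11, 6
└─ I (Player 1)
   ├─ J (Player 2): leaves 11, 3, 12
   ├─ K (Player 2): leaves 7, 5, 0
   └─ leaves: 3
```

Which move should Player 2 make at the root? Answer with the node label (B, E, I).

I

C (Player 2): min(14, 3, 4) = 3
D (Player 2): min(2, 17, 0) = 0
B (Player 1): max(3, 0, 7) = 7
F (Player 2): min(17, 6, 16) = 6
G (Player 2): min(18, 1, 3) = 1
H (Player 2): min(11, 11, 6) = 6
E (Player 1): max(6, 1, 6) = 6
J (Player 2): min(11, 3, 12) = 3
K (Player 2): min(7, 5, 0) = 0
I (Player 1): max(3, 0, 3) = 3
Root (Player 2): min(7, 6, 3) = 3
Player 2 picks the child with the lowest value: I (value 3).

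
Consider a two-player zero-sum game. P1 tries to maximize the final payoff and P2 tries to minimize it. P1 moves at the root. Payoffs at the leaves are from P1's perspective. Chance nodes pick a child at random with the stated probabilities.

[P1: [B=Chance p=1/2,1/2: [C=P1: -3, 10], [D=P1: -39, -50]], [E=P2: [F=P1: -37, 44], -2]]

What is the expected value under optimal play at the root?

-2

C (P1): max(-3, 10) = 10
D (P1): max(-39, -50) = -39
B (Chance): 1/2·10 + 1/2·-39 = -14.5
F (P1): max(-37, 44) = 44
E (P2): min(44, -2) = -2
Root (P1): max(-14.5, -2) = -2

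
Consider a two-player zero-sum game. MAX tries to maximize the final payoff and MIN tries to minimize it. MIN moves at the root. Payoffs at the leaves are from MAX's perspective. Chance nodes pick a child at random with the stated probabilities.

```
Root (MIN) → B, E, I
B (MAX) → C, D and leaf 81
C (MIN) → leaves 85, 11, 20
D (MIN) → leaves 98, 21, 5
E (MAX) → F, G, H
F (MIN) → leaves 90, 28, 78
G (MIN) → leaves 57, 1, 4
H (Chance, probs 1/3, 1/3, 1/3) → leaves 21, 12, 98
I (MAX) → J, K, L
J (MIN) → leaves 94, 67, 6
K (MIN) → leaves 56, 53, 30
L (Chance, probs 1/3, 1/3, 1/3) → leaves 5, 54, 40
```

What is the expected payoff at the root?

C (MIN): min(85, 11, 20) = 11
D (MIN): min(98, 21, 5) = 5
B (MAX): max(11, 5, 81) = 81
F (MIN): min(90, 28, 78) = 28
G (MIN): min(57, 1, 4) = 1
H (Chance): 1/3·21 + 1/3·12 + 1/3·98 = 43.67
E (MAX): max(28, 1, 43.67) = 43.67
J (MIN): min(94, 67, 6) = 6
K (MIN): min(56, 53, 30) = 30
L (Chance): 1/3·5 + 1/3·54 + 1/3·40 = 33
I (MAX): max(6, 30, 33) = 33
Root (MIN): min(81, 43.67, 33) = 33

33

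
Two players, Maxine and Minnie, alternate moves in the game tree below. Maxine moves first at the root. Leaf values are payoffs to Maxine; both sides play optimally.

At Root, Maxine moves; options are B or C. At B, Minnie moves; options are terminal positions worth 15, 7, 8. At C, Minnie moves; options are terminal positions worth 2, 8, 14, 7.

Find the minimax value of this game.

7

B (Minnie): min(15, 7, 8) = 7
C (Minnie): min(2, 8, 14, 7) = 2
Root (Maxine): max(7, 2) = 7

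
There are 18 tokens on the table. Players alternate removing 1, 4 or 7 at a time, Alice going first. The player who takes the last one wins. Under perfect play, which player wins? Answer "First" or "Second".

Positions where the player to move wins (W) vs loses (L):
i:   0  1  2  3  4  5  6  7  8  9 10 11 12 13 14 15 16 17 18
     L  W  L  W  W  L  W  W  L  W  L  W  W  L  W  W  L  W  L
Position 18 is L, so the second player wins.

Second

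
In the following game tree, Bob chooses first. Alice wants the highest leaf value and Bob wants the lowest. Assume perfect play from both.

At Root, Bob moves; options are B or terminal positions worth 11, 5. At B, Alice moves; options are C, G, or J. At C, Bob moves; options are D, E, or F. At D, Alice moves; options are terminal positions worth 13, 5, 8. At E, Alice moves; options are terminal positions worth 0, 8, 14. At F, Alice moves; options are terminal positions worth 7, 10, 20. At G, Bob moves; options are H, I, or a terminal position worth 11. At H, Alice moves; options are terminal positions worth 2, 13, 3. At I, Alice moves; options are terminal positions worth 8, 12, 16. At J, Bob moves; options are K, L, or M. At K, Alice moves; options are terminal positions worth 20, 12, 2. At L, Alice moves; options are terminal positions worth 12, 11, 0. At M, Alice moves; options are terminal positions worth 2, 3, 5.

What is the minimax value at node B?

D: max(13, 5, 8) = 13
E: max(0, 8, 14) = 14
F: max(7, 10, 20) = 20
C: min(13, 14, 20) = 13
H: max(2, 13, 3) = 13
I: max(8, 12, 16) = 16
G: min(13, 16, 11) = 11
K: max(20, 12, 2) = 20
L: max(12, 11, 0) = 12
M: max(2, 3, 5) = 5
J: min(20, 12, 5) = 5
B: max(13, 11, 5) = 13

13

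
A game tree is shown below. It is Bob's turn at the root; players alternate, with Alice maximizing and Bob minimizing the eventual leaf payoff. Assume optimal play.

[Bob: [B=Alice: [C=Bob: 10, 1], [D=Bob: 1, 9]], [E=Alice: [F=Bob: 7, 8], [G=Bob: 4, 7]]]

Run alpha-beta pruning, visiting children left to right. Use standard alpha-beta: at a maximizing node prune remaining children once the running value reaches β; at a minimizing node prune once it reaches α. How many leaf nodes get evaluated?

C [α=-∞,β=+∞]: v=1
D [α=1,β=+∞]: v=1 after child 1 ≤ α → α-cutoff, skip 1
B [α=-∞,β=+∞]: v=1
F [α=-∞,β=1]: v=7
E [α=-∞,β=1]: v=7 after child 1 ≥ β → β-cutoff, skip 1
Root [α=-∞,β=+∞]: v=1
Leaves evaluated: 5 of 8.

5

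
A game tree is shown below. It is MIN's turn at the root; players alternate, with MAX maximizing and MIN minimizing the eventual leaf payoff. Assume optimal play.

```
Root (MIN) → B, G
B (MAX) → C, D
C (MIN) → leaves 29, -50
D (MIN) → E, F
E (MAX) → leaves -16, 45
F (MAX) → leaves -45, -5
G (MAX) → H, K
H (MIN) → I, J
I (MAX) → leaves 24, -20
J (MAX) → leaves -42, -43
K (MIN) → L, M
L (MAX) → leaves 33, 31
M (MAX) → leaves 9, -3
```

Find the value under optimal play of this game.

-5

C (MIN): min(29, -50) = -50
E (MAX): max(-16, 45) = 45
F (MAX): max(-45, -5) = -5
D (MIN): min(45, -5) = -5
B (MAX): max(-50, -5) = -5
I (MAX): max(24, -20) = 24
J (MAX): max(-42, -43) = -42
H (MIN): min(24, -42) = -42
L (MAX): max(33, 31) = 33
M (MAX): max(9, -3) = 9
K (MIN): min(33, 9) = 9
G (MAX): max(-42, 9) = 9
Root (MIN): min(-5, 9) = -5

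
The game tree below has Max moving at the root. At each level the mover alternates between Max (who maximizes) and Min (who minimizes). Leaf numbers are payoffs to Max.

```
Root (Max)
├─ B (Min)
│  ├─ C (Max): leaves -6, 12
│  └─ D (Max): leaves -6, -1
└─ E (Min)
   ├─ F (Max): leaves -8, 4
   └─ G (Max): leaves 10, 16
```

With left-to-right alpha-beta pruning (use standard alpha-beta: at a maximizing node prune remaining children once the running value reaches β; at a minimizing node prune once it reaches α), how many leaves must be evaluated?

7

C [α=-∞,β=+∞]: v=12
D [α=-∞,β=12]: v=-1
B [α=-∞,β=+∞]: v=-1
F [α=-1,β=+∞]: v=4
G [α=-1,β=4]: v=10 after child 1 ≥ β → β-cutoff, skip 1
E [α=-1,β=+∞]: v=4
Root [α=-∞,β=+∞]: v=4
Leaves evaluated: 7 of 8.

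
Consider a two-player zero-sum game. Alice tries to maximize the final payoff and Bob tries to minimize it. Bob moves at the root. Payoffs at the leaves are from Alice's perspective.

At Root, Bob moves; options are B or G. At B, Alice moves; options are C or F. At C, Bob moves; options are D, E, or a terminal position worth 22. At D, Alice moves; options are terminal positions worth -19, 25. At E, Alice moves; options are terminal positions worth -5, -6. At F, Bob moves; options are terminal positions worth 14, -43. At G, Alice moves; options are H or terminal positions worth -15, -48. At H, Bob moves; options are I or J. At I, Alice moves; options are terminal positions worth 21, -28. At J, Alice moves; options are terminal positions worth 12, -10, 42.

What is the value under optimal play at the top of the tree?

-5

D (Alice): max(-19, 25) = 25
E (Alice): max(-5, -6) = -5
C (Bob): min(25, -5, 22) = -5
F (Bob): min(14, -43) = -43
B (Alice): max(-5, -43) = -5
I (Alice): max(21, -28) = 21
J (Alice): max(12, -10, 42) = 42
H (Bob): min(21, 42) = 21
G (Alice): max(21, -15, -48) = 21
Root (Bob): min(-5, 21) = -5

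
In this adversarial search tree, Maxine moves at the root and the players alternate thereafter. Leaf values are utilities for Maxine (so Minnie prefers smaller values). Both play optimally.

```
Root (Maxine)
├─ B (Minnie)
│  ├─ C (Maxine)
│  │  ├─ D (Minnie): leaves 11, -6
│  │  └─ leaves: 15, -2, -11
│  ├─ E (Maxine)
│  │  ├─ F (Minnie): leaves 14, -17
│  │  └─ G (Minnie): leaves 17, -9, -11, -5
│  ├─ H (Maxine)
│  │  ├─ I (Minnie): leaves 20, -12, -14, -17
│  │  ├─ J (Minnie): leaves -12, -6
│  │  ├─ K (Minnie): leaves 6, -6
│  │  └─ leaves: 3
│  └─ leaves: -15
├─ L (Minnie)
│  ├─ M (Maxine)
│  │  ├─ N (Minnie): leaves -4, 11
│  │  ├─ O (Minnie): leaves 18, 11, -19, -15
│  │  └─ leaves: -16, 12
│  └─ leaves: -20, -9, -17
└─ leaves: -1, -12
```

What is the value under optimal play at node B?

-15

D: min(11, -6) = -6
C: max(-6, 15, -2, -11) = 15
F: min(14, -17) = -17
G: min(17, -9, -11, -5) = -11
E: max(-17, -11) = -11
I: min(20, -12, -14, -17) = -17
J: min(-12, -6) = -12
K: min(6, -6) = -6
H: max(-17, -12, -6, 3) = 3
B: min(15, -11, 3, -15) = -15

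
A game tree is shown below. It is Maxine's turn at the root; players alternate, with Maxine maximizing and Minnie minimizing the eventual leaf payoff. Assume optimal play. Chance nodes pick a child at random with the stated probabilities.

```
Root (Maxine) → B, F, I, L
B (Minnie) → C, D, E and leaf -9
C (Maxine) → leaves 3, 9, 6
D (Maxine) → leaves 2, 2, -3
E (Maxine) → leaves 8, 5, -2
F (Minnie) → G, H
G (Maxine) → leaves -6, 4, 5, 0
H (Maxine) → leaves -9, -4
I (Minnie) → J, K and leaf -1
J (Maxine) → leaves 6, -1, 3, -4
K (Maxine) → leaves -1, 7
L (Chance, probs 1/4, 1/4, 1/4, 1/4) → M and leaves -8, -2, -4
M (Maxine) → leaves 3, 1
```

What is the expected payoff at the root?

C (Maxine): max(3, 9, 6) = 9
D (Maxine): max(2, 2, -3) = 2
E (Maxine): max(8, 5, -2) = 8
B (Minnie): min(9, 2, 8, -9) = -9
G (Maxine): max(-6, 4, 5, 0) = 5
H (Maxine): max(-9, -4) = -4
F (Minnie): min(5, -4) = -4
J (Maxine): max(6, -1, 3, -4) = 6
K (Maxine): max(-1, 7) = 7
I (Minnie): min(6, 7, -1) = -1
M (Maxine): max(3, 1) = 3
L (Chance): 1/4·3 + 1/4·-8 + 1/4·-2 + 1/4·-4 = -2.75
Root (Maxine): max(-9, -4, -1, -2.75) = -1

-1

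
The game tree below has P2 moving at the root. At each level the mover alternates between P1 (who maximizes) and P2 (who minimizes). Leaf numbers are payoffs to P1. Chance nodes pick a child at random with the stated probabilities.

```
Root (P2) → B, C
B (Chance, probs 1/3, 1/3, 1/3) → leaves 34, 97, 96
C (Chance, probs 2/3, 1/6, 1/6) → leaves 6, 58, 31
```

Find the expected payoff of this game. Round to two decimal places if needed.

18.83

B (Chance): 1/3·34 + 1/3·97 + 1/3·96 = 75.67
C (Chance): 2/3·6 + 1/6·58 + 1/6·31 = 18.83
Root (P2): min(75.67, 18.83) = 18.83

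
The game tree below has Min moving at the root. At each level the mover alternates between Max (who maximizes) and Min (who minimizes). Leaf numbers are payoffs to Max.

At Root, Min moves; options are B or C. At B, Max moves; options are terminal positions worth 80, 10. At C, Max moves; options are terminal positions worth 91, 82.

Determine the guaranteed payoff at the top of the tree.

80

B (Max): max(80, 10) = 80
C (Max): max(91, 82) = 91
Root (Min): min(80, 91) = 80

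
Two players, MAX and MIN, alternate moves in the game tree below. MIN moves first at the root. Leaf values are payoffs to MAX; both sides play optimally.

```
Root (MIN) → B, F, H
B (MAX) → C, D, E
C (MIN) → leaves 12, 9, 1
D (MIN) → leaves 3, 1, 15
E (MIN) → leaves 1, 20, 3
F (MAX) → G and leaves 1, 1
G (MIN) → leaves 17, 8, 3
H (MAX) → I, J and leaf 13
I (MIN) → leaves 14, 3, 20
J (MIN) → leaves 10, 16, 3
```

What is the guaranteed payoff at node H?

I: min(14, 3, 20) = 3
J: min(10, 16, 3) = 3
H: max(3, 3, 13) = 13

13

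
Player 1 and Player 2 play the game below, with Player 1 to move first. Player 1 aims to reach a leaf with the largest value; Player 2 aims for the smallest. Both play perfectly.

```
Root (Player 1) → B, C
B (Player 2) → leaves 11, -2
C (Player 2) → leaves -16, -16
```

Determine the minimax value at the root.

-2

B (Player 2): min(11, -2) = -2
C (Player 2): min(-16, -16) = -16
Root (Player 1): max(-2, -16) = -2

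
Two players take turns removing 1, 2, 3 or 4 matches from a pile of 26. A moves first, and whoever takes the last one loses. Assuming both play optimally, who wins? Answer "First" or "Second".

Second

Positions where the player to move wins (W) vs loses (L):
i:   0  1  2  3  4  5  6  7  8  9 10 11 12 13 14 15 16 17 18 19 20 21 22 23 24 25 26
     W  L  W  W  W  W  L  W  W  W  W  L  W  W  W  W  L  W  W  W  W  L  W  W  W  W  L
Position 26 is L, so the second player wins.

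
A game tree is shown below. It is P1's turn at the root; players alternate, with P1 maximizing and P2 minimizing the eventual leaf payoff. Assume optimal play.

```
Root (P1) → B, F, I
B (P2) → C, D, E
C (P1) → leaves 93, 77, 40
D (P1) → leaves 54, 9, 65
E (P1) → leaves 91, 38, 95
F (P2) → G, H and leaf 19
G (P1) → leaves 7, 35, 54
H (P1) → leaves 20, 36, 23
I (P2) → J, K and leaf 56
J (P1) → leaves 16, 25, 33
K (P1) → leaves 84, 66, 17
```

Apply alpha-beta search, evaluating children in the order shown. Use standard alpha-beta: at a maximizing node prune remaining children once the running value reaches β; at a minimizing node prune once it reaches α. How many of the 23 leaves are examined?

C [α=-∞,β=+∞]: v=93
D [α=-∞,β=93]: v=65
E [α=-∞,β=65]: v=91 after child 1 ≥ β → β-cutoff, skip 2
B [α=-∞,β=+∞]: v=65
G [α=65,β=+∞]: v=54
F [α=65,β=+∞]: v=54 after child 1 ≤ α → α-cutoff, skip 2
J [α=65,β=+∞]: v=33
I [α=65,β=+∞]: v=33 after child 1 ≤ α → α-cutoff, skip 2
Root [α=-∞,β=+∞]: v=65
Leaves evaluated: 13 of 23.

13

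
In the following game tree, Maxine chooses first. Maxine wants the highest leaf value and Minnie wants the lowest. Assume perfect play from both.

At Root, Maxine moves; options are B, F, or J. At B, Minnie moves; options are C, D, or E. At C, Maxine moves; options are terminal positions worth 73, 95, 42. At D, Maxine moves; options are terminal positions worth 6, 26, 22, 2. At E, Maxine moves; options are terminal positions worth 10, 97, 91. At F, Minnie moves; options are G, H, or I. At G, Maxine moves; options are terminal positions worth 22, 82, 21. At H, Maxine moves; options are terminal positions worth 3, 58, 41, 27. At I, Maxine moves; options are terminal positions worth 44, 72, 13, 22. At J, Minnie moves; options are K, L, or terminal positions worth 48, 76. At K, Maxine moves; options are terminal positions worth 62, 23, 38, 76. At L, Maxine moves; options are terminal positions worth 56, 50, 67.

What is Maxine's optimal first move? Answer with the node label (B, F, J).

F

C (Maxine): max(73, 95, 42) = 95
D (Maxine): max(6, 26, 22, 2) = 26
E (Maxine): max(10, 97, 91) = 97
B (Minnie): min(95, 26, 97) = 26
G (Maxine): max(22, 82, 21) = 82
H (Maxine): max(3, 58, 41, 27) = 58
I (Maxine): max(44, 72, 13, 22) = 72
F (Minnie): min(82, 58, 72) = 58
K (Maxine): max(62, 23, 38, 76) = 76
L (Maxine): max(56, 50, 67) = 67
J (Minnie): min(76, 67, 48, 76) = 48
Root (Maxine): max(26, 58, 48) = 58
Maxine picks the child with the highest value: F (value 58).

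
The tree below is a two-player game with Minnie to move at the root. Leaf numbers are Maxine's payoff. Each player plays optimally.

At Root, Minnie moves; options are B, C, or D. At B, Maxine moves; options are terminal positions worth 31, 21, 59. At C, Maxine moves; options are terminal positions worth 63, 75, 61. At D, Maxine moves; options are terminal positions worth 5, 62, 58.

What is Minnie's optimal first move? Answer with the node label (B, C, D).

B (Maxine): max(31, 21, 59) = 59
C (Maxine): max(63, 75, 61) = 75
D (Maxine): max(5, 62, 58) = 62
Root (Minnie): min(59, 75, 62) = 59
Minnie picks the child with the lowest value: B (value 59).

B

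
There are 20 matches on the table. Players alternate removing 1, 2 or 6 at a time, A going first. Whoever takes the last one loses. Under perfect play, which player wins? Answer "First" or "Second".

Positions where the player to move wins (W) vs loses (L):
i:   0  1  2  3  4  5  6  7  8  9 10 11 12 13 14 15 16 17 18 19 20
     W  L  W  W  L  W  W  W  L  W  W  L  W  W  W  L  W  W  L  W  W
Position 20 is W, so the first player wins.

First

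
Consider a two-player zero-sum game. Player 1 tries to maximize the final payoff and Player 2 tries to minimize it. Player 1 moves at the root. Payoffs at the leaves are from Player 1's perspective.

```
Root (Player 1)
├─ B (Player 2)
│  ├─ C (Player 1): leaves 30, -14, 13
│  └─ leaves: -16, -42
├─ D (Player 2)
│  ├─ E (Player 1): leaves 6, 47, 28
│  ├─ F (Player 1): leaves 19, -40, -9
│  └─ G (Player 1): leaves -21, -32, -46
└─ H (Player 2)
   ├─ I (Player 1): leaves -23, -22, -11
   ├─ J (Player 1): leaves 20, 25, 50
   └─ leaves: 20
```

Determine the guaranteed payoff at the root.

C (Player 1): max(30, -14, 13) = 30
B (Player 2): min(30, -16, -42) = -42
E (Player 1): max(6, 47, 28) = 47
F (Player 1): max(19, -40, -9) = 19
G (Player 1): max(-21, -32, -46) = -21
D (Player 2): min(47, 19, -21) = -21
I (Player 1): max(-23, -22, -11) = -11
J (Player 1): max(20, 25, 50) = 50
H (Player 2): min(-11, 50, 20) = -11
Root (Player 1): max(-42, -21, -11) = -11

-11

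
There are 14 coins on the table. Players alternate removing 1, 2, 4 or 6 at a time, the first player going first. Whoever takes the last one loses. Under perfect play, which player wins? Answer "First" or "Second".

First

W/L table (W = player to move can force a win):
i:   0  1  2  3  4  5  6  7  8  9 10 11 12 13 14
     W  L  W  W  L  W  W  W  W  L  W  W  L  W  W
Position 14 is W, so the first player wins.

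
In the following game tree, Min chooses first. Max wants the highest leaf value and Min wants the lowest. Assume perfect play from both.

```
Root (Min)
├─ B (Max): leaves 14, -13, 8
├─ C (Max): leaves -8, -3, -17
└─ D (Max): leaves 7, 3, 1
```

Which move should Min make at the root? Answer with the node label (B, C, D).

B (Max): max(14, -13, 8) = 14
C (Max): max(-8, -3, -17) = -3
D (Max): max(7, 3, 1) = 7
Root (Min): min(14, -3, 7) = -3
Min picks the child with the lowest value: C (value -3).

C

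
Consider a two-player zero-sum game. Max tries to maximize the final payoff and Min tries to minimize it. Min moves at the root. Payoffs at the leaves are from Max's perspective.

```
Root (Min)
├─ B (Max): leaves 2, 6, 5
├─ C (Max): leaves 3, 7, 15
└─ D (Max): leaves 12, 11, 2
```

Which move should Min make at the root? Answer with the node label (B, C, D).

B (Max): max(2, 6, 5) = 6
C (Max): max(3, 7, 15) = 15
D (Max): max(12, 11, 2) = 12
Root (Min): min(6, 15, 12) = 6
Min picks the child with the lowest value: B (value 6).

B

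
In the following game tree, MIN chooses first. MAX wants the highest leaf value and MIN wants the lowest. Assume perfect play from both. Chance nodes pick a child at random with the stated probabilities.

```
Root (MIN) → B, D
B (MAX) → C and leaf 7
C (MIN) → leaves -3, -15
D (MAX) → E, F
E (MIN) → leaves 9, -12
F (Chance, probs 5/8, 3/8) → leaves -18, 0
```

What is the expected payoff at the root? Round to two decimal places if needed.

-11.25

C (MIN): min(-3, -15) = -15
B (MAX): max(-15, 7) = 7
E (MIN): min(9, -12) = -12
F (Chance): 5/8·-18 + 3/8·0 = -11.25
D (MAX): max(-12, -11.25) = -11.25
Root (MIN): min(7, -11.25) = -11.25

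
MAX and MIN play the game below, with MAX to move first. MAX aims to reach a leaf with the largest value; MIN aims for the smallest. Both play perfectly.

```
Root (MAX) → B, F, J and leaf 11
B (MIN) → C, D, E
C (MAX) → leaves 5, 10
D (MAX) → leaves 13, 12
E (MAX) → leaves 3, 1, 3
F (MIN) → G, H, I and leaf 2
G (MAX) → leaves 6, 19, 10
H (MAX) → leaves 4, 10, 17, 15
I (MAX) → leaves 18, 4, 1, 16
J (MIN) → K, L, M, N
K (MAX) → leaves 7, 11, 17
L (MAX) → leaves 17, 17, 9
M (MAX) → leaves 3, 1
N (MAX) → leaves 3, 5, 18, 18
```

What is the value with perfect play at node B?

C: max(5, 10) = 10
D: max(13, 12) = 13
E: max(3, 1, 3) = 3
B: min(10, 13, 3) = 3

3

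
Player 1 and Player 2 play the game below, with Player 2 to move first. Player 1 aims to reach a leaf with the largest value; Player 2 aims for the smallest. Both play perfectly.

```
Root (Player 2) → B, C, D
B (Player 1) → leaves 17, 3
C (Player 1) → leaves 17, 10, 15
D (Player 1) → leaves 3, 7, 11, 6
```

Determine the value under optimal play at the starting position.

11

B (Player 1): max(17, 3) = 17
C (Player 1): max(17, 10, 15) = 17
D (Player 1): max(3, 7, 11, 6) = 11
Root (Player 2): min(17, 17, 11) = 11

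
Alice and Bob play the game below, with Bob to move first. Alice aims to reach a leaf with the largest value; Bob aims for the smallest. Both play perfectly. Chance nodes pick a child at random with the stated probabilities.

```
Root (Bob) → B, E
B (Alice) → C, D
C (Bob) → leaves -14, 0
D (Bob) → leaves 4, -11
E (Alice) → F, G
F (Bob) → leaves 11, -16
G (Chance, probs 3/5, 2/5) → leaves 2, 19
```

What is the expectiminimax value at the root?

-11

C (Bob): min(-14, 0) = -14
D (Bob): min(4, -11) = -11
B (Alice): max(-14, -11) = -11
F (Bob): min(11, -16) = -16
G (Chance): 3/5·2 + 2/5·19 = 8.8
E (Alice): max(-16, 8.8) = 8.8
Root (Bob): min(-11, 8.8) = -11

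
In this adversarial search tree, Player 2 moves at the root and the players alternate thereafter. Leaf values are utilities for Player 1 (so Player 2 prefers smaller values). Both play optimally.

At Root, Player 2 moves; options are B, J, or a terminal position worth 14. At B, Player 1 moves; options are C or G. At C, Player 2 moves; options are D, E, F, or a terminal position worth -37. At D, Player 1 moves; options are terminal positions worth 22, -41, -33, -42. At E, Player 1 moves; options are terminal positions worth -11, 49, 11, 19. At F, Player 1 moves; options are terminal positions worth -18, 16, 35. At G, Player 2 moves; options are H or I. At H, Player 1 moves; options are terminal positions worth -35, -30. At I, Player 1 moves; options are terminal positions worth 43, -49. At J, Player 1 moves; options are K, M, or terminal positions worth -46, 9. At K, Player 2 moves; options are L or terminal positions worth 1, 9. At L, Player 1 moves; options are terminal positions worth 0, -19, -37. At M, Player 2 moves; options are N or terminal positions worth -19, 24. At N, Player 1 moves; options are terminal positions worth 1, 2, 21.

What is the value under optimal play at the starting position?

D (Player 1): max(22, -41, -33, -42) = 22
E (Player 1): max(-11, 49, 11, 19) = 49
F (Player 1): max(-18, 16, 35) = 35
C (Player 2): min(22, 49, 35, -37) = -37
H (Player 1): max(-35, -30) = -30
I (Player 1): max(43, -49) = 43
G (Player 2): min(-30, 43) = -30
B (Player 1): max(-37, -30) = -30
L (Player 1): max(0, -19, -37) = 0
K (Player 2): min(0, 1, 9) = 0
N (Player 1): max(1, 2, 21) = 21
M (Player 2): min(21, -19, 24) = -19
J (Player 1): max(0, -19, -46, 9) = 9
Root (Player 2): min(-30, 9, 14) = -30

-30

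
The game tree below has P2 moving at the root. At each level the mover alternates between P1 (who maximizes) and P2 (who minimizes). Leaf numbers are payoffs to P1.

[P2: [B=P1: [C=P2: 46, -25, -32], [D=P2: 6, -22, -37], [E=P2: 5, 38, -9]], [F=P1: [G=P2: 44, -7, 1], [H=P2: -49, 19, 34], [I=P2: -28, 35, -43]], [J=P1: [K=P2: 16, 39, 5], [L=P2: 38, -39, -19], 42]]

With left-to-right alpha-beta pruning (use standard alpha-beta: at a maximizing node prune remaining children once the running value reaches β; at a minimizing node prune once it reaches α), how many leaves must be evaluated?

C [α=-∞,β=+∞]: v=-32
D [α=-32,β=+∞]: v=-37
E [α=-32,β=+∞]: v=-9
B [α=-∞,β=+∞]: v=-9
G [α=-∞,β=-9]: v=-7
F [α=-∞,β=-9]: v=-7 after child 1 ≥ β → β-cutoff, skip 2
K [α=-∞,β=-9]: v=5
J [α=-∞,β=-9]: v=5 after child 1 ≥ β → β-cutoff, skip 2
Root [α=-∞,β=+∞]: v=-9
Leaves evaluated: 15 of 25.

15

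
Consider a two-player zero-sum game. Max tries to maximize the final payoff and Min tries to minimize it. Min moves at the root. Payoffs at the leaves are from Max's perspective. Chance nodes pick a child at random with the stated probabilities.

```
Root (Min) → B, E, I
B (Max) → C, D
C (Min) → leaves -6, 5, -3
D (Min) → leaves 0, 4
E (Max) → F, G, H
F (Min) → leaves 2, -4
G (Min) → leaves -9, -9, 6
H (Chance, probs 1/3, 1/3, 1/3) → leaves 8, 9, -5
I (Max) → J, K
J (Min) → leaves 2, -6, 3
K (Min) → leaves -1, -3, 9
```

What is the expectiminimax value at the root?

-3

C (Min): min(-6, 5, -3) = -6
D (Min): min(0, 4) = 0
B (Max): max(-6, 0) = 0
F (Min): min(2, -4) = -4
G (Min): min(-9, -9, 6) = -9
H (Chance): 1/3·8 + 1/3·9 + 1/3·-5 = 4
E (Max): max(-4, -9, 4) = 4
J (Min): min(2, -6, 3) = -6
K (Min): min(-1, -3, 9) = -3
I (Max): max(-6, -3) = -3
Root (Min): min(0, 4, -3) = -3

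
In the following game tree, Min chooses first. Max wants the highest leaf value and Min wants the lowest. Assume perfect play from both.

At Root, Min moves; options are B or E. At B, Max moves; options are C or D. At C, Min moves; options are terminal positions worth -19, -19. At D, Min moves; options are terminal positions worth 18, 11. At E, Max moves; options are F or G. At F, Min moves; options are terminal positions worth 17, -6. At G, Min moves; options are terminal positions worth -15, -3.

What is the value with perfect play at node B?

C: min(-19, -19) = -19
D: min(18, 11) = 11
B: max(-19, 11) = 11

11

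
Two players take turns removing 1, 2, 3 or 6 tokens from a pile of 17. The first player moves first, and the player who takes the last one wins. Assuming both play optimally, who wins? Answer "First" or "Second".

Compute winning (W) and losing (L) positions by backward induction:
i:   0  1  2  3  4  5  6  7  8  9 10 11 12 13 14 15 16 17
     L  W  W  W  L  W  W  W  L  W  W  W  L  W  W  W  L  W
Position 17 is W, so the first player wins.

First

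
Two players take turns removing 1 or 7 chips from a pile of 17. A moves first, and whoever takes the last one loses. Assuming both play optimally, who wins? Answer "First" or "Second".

Second

i:   0  1  2  3  4  5  6  7  8  9 10 11 12 13 14 15 16 17
     W  L  W  L  W  L  W  L  W  L  W  L  W  L  W  L  W  L
Position 17 is L, so the second player wins.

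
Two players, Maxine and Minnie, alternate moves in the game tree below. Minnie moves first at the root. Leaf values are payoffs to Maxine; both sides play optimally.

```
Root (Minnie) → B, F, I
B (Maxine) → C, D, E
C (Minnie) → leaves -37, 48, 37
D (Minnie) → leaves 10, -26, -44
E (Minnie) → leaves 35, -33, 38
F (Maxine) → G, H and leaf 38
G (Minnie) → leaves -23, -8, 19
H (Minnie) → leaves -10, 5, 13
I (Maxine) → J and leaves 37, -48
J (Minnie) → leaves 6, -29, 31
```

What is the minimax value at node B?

C: min(-37, 48, 37) = -37
D: min(10, -26, -44) = -44
E: min(35, -33, 38) = -33
B: max(-37, -44, -33) = -33

-33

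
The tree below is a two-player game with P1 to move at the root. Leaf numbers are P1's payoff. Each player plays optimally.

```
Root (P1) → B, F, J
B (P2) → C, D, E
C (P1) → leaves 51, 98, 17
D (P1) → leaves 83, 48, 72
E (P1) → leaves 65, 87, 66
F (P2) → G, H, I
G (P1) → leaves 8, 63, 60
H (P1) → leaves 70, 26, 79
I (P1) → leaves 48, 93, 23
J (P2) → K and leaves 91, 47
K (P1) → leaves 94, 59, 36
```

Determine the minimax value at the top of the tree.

C (P1): max(51, 98, 17) = 98
D (P1): max(83, 48, 72) = 83
E (P1): max(65, 87, 66) = 87
B (P2): min(98, 83, 87) = 83
G (P1): max(8, 63, 60) = 63
H (P1): max(70, 26, 79) = 79
I (P1): max(48, 93, 23) = 93
F (P2): min(63, 79, 93) = 63
K (P1): max(94, 59, 36) = 94
J (P2): min(94, 91, 47) = 47
Root (P1): max(83, 63, 47) = 83

83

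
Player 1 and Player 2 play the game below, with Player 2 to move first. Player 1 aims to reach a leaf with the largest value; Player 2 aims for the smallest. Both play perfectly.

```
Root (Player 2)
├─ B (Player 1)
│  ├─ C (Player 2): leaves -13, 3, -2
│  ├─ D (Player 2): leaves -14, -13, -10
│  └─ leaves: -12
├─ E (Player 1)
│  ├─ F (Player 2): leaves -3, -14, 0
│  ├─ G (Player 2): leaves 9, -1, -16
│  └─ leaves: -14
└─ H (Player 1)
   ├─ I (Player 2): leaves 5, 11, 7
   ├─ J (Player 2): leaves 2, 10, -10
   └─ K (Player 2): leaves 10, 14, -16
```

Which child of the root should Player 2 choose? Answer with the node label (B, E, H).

C (Player 2): min(-13, 3, -2) = -13
D (Player 2): min(-14, -13, -10) = -14
B (Player 1): max(-13, -14, -12) = -12
F (Player 2): min(-3, -14, 0) = -14
G (Player 2): min(9, -1, -16) = -16
E (Player 1): max(-14, -16, -14) = -14
I (Player 2): min(5, 11, 7) = 5
J (Player 2): min(2, 10, -10) = -10
K (Player 2): min(10, 14, -16) = -16
H (Player 1): max(5, -10, -16) = 5
Root (Player 2): min(-12, -14, 5) = -14
Player 2 picks the child with the lowest value: E (value -14).

E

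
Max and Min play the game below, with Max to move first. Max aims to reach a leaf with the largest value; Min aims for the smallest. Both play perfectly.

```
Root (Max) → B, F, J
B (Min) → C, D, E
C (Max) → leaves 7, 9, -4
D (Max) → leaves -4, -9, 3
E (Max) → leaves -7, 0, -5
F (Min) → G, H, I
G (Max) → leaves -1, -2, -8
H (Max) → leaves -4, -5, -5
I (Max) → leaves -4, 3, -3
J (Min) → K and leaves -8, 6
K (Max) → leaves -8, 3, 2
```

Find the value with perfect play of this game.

0

C (Max): max(7, 9, -4) = 9
D (Max): max(-4, -9, 3) = 3
E (Max): max(-7, 0, -5) = 0
B (Min): min(9, 3, 0) = 0
G (Max): max(-1, -2, -8) = -1
H (Max): max(-4, -5, -5) = -4
I (Max): max(-4, 3, -3) = 3
F (Min): min(-1, -4, 3) = -4
K (Max): max(-8, 3, 2) = 3
J (Min): min(3, -8, 6) = -8
Root (Max): max(0, -4, -8) = 0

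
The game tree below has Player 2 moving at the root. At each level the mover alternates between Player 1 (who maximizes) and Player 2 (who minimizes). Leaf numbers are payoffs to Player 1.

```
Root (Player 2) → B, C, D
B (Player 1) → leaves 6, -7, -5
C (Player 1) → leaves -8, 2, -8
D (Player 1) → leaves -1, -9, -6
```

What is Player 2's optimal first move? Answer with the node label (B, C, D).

D

B (Player 1): max(6, -7, -5) = 6
C (Player 1): max(-8, 2, -8) = 2
D (Player 1): max(-1, -9, -6) = -1
Root (Player 2): min(6, 2, -1) = -1
Player 2 picks the child with the lowest value: D (value -1).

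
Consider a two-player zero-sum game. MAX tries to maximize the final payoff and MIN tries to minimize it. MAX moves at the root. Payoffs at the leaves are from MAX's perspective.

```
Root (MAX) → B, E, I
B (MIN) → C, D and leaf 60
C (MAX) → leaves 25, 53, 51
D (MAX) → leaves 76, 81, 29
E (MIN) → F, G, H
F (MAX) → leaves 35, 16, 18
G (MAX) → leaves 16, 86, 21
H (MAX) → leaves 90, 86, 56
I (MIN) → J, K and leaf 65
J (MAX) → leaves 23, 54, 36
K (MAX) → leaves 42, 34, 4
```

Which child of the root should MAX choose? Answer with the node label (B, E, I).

B

C (MAX): max(25, 53, 51) = 53
D (MAX): max(76, 81, 29) = 81
B (MIN): min(53, 81, 60) = 53
F (MAX): max(35, 16, 18) = 35
G (MAX): max(16, 86, 21) = 86
H (MAX): max(90, 86, 56) = 90
E (MIN): min(35, 86, 90) = 35
J (MAX): max(23, 54, 36) = 54
K (MAX): max(42, 34, 4) = 42
I (MIN): min(54, 42, 65) = 42
Root (MAX): max(53, 35, 42) = 53
MAX picks the child with the highest value: B (value 53).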